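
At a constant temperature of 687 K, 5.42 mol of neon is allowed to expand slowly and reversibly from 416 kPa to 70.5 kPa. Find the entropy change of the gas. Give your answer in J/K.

For an isothermal ideal gas ΔS_gas = nR ln(P₁/P₂) = 5.42 × 8.314 × ln(416/70.5) = 80 J/K.

ΔS_gas = 80 J/K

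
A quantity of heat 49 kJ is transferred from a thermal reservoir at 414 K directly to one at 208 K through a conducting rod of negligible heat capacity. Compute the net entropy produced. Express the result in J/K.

ΔS_hot = −Q/T_H = −49000/414 = -118.4 J/K and ΔS_cold = +Q/T_C = 49000/208 = 235.6 J/K.
ΔS_total = -118.4 + 235.6 = 117 J/K, positive as the second law requires.

ΔS_total = 117 J/K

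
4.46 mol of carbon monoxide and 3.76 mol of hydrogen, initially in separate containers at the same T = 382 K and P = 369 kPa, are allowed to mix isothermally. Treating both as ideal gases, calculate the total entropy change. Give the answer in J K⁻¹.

Mole fractions: x_A = 4.46/8.22 = 0.543, x_B = 0.457.
ΔS_mix = −R(n_A ln x_A + n_B ln x_B) = −8.314 × (4.46 ln 0.543 + 3.76 ln 0.457) = 47.1 J/K.

ΔS_mix = 47.1 J/K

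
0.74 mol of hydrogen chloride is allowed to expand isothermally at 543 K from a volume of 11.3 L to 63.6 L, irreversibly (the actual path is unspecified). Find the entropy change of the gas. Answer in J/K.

Entropy is a state function, so ΔS_gas depends only on the end states.
For an isothermal ideal gas ΔS_gas = nR ln(V₂/V₁) = 0.74 × 8.314 × ln(63.6/11.3) = 10.6 J/K.

ΔS_gas = 10.6 J/K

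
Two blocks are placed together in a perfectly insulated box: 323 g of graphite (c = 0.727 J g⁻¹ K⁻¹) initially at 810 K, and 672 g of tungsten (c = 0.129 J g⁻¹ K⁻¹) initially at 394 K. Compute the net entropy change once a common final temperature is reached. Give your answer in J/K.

Energy balance: T_f = (m₁c₁T₁ + m₂c₂T₂)/(m₁c₁ + m₂c₂) = 697.83 K.
ΔS₁ = m₁c₁ ln(T_f/T₁) = 234.821 × ln(697.83/810) = -35.001 J/K.
ΔS₂ = m₂c₂ ln(T_f/T₂) = 86.688 × ln(697.83/394) = 49.554 J/K.
ΔS_total = -35.001 + 49.554 = 14.6 J/K.

ΔS_total = 14.6 J/K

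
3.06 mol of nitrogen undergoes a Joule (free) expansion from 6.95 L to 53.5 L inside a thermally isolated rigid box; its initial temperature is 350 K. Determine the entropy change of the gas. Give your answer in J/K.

For an ideal gas in free expansion Q = 0 and W = 0, so T is unchanged.
Entropy is a state function; using a reversible isothermal path, ΔS_gas = nR ln(V₂/V₁) = 3.06 × 8.314 × ln(53.5/6.95) = 51.9 J/K.

ΔS_gas = 51.9 J/K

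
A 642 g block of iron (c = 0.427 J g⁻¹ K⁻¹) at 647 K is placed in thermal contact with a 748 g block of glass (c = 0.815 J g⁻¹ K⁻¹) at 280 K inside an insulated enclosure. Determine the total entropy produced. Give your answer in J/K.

ΔS_total = 71.9 J/K

Energy balance: T_f = (m₁c₁T₁ + m₂c₂T₂)/(m₁c₁ + m₂c₂) = 393.84 K.
ΔS₁ = m₁c₁ ln(T_f/T₁) = 274.134 × ln(393.84/647) = -136.1 J/K.
ΔS₂ = m₂c₂ ln(T_f/T₂) = 609.62 × ln(393.84/280) = 208 J/K.
ΔS_total = -136.1 + 208 = 71.9 J/K.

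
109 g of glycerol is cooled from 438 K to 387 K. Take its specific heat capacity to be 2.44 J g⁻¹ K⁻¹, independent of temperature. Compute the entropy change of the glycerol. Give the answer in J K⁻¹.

ΔS = -32.9 J/K

ΔS = ∫dQ_rev/T = m c ln(T₂/T₁) = 109 × 2.44 × ln(387/438) = -32.9 J/K.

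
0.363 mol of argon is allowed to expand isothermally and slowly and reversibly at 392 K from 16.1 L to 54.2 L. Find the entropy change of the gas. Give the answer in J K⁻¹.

For an isothermal ideal gas ΔS_gas = nR ln(V₂/V₁) = 0.363 × 8.314 × ln(54.2/16.1) = 3.66 J/K.

ΔS_gas = 3.66 J/K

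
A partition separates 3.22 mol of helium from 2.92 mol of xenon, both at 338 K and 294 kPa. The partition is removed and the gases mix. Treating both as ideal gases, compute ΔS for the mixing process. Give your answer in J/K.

ΔS_mix = 35.3 J/K

Mole fractions: x_A = 3.22/6.14 = 0.524, x_B = 0.476.
ΔS_mix = −R(n_A ln x_A + n_B ln x_B) = −8.314 × (3.22 ln 0.524 + 2.92 ln 0.476) = 35.3 J/K.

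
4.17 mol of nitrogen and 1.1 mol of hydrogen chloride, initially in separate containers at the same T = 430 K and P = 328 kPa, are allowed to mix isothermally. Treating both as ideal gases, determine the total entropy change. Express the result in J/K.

Mole fractions: x_A = 4.17/5.27 = 0.791, x_B = 0.209.
ΔS_mix = −R(n_A ln x_A + n_B ln x_B) = −8.314 × (4.17 ln 0.791 + 1.1 ln 0.209) = 22.4 J/K.

ΔS_mix = 22.4 J/K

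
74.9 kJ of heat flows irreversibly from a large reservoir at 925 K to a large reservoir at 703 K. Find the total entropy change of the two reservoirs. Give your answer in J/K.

ΔS_hot = −Q/T_H = −74900/925 = -80.973 J/K and ΔS_cold = +Q/T_C = 74900/703 = 106.54 J/K.
ΔS_total = -80.973 + 106.54 = 25.6 J/K, positive as the second law requires.

ΔS_total = 25.6 J/K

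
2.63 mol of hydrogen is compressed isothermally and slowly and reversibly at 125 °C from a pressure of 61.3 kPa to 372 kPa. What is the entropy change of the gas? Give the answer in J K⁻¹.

ΔS_gas = -39.4 J/K

For an isothermal ideal gas ΔS_gas = nR ln(P₁/P₂) = 2.63 × 8.314 × ln(61.3/372) = -39.4 J/K.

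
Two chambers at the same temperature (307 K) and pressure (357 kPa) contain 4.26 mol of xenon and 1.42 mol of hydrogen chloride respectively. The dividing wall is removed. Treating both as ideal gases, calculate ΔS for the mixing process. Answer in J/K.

ΔS_mix = 26.6 J/K

Mole fractions: x_A = 4.26/5.68 = 0.75, x_B = 0.25.
ΔS_mix = −R(n_A ln x_A + n_B ln x_B) = −8.314 × (4.26 ln 0.75 + 1.42 ln 0.25) = 26.6 J/K.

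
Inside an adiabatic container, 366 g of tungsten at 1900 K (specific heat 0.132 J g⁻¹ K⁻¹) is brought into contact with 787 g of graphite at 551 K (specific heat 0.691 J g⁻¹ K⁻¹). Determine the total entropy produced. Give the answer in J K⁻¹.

ΔS_total = 48 J/K

Energy balance: T_f = (m₁c₁T₁ + m₂c₂T₂)/(m₁c₁ + m₂c₂) = 661.07 K.
ΔS₁ = m₁c₁ ln(T_f/T₁) = 48.312 × ln(661.07/1900) = -51.01 J/K.
ΔS₂ = m₂c₂ ln(T_f/T₂) = 543.817 × ln(661.07/551) = 99.04 J/K.
ΔS_total = -51.01 + 99.04 = 48 J/K.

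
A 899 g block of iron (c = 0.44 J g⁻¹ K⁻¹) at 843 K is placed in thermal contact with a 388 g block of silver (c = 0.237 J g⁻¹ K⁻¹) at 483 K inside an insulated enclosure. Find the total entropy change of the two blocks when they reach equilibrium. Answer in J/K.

Energy balance: T_f = (m₁c₁T₁ + m₂c₂T₂)/(m₁c₁ + m₂c₂) = 775.1 K.
ΔS₁ = m₁c₁ ln(T_f/T₁) = 395.56 × ln(775.1/843) = -33.22 J/K.
ΔS₂ = m₂c₂ ln(T_f/T₂) = 91.956 × ln(775.1/483) = 43.49 J/K.
ΔS_total = -33.22 + 43.49 = 10.3 J/K.

ΔS_total = 10.3 J/K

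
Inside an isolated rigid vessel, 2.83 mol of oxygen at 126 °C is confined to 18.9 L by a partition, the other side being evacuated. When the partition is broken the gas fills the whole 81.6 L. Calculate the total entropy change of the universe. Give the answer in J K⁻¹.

ΔS_universe = 34.4 J/K

For an ideal gas in free expansion Q = 0 and W = 0, so T is unchanged.
Entropy is a state function; using a reversible isothermal path, ΔS_gas = nR ln(V₂/V₁) = 2.83 × 8.314 × ln(81.6/18.9) = 34.4 J/K.
The insulated surroundings exchange no heat, so ΔS_surr = 0 and ΔS_universe = ΔS_gas.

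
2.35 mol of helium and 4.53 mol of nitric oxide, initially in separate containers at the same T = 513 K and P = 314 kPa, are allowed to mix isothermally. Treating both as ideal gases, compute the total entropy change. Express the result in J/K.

Mole fractions: x_A = 2.35/6.88 = 0.342, x_B = 0.658.
ΔS_mix = −R(n_A ln x_A + n_B ln x_B) = −8.314 × (2.35 ln 0.342 + 4.53 ln 0.658) = 36.7 J/K.

ΔS_mix = 36.7 J/K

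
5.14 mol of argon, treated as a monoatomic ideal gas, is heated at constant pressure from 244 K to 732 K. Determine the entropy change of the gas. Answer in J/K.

At constant pressure, ΔS = nC_p ln(T₂/T₁) with C_p = 5R/2 = 20.79 J mol⁻¹ K⁻¹.
ΔS = 5.14 × 20.79 × ln(732/244) = 117 J/K.

ΔS = 117 J/K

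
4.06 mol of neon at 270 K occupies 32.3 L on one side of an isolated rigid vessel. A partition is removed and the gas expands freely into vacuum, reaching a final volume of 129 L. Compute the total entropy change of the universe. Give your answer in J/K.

ΔS_universe = 46.7 J/K

For an ideal gas in free expansion Q = 0 and W = 0, so T is unchanged.
Entropy is a state function; using a reversible isothermal path, ΔS_gas = nR ln(V₂/V₁) = 4.06 × 8.314 × ln(129/32.3) = 46.7 J/K.
The insulated surroundings exchange no heat, so ΔS_surr = 0 and ΔS_universe = ΔS_gas.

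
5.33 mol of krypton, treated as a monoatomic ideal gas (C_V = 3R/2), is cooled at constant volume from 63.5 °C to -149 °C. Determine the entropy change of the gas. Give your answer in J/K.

In kelvin: T₁ = 336.65 K, T₂ = 124.15 K. At constant volume, ΔS = nC_V ln(T₂/T₁) with C_V = 3R/2 = 12.47 J mol⁻¹ K⁻¹.
ΔS = 5.33 × 12.47 × ln(124.15/336.65) = -66.3 J/K.

ΔS = -66.3 J/K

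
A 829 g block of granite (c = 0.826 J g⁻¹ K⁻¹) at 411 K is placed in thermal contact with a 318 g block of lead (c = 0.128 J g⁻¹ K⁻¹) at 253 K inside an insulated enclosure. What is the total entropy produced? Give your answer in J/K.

ΔS_total = 3.93 J/K

Energy balance: T_f = (m₁c₁T₁ + m₂c₂T₂)/(m₁c₁ + m₂c₂) = 402.13 K.
ΔS₁ = m₁c₁ ln(T_f/T₁) = 684.754 × ln(402.13/411) = -14.93 J/K.
ΔS₂ = m₂c₂ ln(T_f/T₂) = 40.704 × ln(402.13/253) = 18.86 J/K.
ΔS_total = -14.93 + 18.86 = 3.93 J/K.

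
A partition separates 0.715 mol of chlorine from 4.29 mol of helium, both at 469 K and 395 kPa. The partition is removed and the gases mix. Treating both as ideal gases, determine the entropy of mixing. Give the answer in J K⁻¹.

Mole fractions: x_A = 0.715/5 = 0.143, x_B = 0.857.
ΔS_mix = −R(n_A ln x_A + n_B ln x_B) = −8.314 × (0.715 ln 0.143 + 4.29 ln 0.857) = 17.1 J/K.

ΔS_mix = 17.1 J/K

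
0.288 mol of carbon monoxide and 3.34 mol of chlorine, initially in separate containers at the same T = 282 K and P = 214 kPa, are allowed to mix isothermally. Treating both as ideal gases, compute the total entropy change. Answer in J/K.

Mole fractions: x_A = 0.288/3.63 = 0.0794, x_B = 0.921.
ΔS_mix = −R(n_A ln x_A + n_B ln x_B) = −8.314 × (0.288 ln 0.0794 + 3.34 ln 0.921) = 8.36 J/K.

ΔS_mix = 8.36 J/K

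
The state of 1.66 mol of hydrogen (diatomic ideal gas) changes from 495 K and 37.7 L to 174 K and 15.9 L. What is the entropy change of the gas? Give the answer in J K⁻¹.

ΔS = -48 J/K

Entropy is a state function: ΔS = nC_V ln(T₂/T₁) + nR ln(V₂/V₁), with C_V = 5R/2 = 20.79 J mol⁻¹ K⁻¹ for a diatomic ideal gas.
ΔS = 1.66 × [20.79 × ln(174/495) + 8.314 × ln(15.9/37.7)] = -48 J/K.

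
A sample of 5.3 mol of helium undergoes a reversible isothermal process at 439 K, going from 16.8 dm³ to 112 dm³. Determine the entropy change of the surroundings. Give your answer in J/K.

For an isothermal ideal gas ΔS_gas = nR ln(V₂/V₁) = 5.3 × 8.314 × ln(112/16.8) = 83.6 J/K.
The process is reversible, so ΔS_surr = −ΔS_gas = -83.6 J/K and ΔS_universe = 0.

ΔS_surr = -83.6 J/K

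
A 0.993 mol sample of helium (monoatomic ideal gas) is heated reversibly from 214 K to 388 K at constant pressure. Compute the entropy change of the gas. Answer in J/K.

At constant pressure, ΔS = nC_p ln(T₂/T₁) with C_p = 5R/2 = 20.79 J mol⁻¹ K⁻¹.
ΔS = 0.993 × 20.79 × ln(388/214) = 12.3 J/K.

ΔS = 12.3 J/K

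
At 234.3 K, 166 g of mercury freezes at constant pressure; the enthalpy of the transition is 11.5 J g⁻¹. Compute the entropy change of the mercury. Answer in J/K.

ΔS = -8.15 J/K

Heat released by the substance: Q = −mL = −166 × 11.5 = −1909 J.
At constant T, ΔS = Q_rev/T = −1909 / 234.3 = -8.15 J/K.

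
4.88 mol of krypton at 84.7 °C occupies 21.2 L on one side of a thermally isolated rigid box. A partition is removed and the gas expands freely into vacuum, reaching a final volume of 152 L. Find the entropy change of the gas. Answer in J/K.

ΔS_gas = 79.9 J/K

For an ideal gas in free expansion Q = 0 and W = 0, so T is unchanged.
Entropy is a state function; using a reversible isothermal path, ΔS_gas = nR ln(V₂/V₁) = 4.88 × 8.314 × ln(152/21.2) = 79.9 J/K.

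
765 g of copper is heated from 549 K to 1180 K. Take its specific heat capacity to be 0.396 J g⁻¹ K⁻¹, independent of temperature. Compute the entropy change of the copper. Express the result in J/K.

ΔS = 232 J/K

ΔS = ∫dQ_rev/T = m c ln(T₂/T₁) = 765 × 0.396 × ln(1180/549) = 232 J/K.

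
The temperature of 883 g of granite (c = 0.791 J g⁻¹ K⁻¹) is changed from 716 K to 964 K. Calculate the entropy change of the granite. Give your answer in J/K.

ΔS = 208 J/K

ΔS = ∫dQ_rev/T = m c ln(T₂/T₁) = 883 × 0.791 × ln(964/716) = 208 J/K.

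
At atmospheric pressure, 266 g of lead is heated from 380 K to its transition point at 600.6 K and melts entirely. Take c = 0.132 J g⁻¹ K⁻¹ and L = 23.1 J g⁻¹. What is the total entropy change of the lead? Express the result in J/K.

Warming step: ΔS₁ = m c ln(T_tr/T_i) = 266 × 0.132 × ln(600.6/380) = 16.07 J/K.
Phase change: ΔS₂ = +mL/T_tr = 266 × 23.1 / 600.6 = 10.23 J/K.
ΔS_total = (16.07) + (10.23) = 26.3 J/K.

ΔS = 26.3 J/K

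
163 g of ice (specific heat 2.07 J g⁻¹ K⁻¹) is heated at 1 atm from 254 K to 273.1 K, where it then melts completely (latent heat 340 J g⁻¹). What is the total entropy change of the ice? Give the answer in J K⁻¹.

Warming step: ΔS₁ = m c ln(T_tr/T_i) = 163 × 2.07 × ln(273.1/254) = 24.46 J/K.
Phase change: ΔS₂ = +mL/T_tr = 163 × 340 / 273.1 = 202.9 J/K.
ΔS_total = (24.46) + (202.9) = 227 J/K.

ΔS = 227 J/K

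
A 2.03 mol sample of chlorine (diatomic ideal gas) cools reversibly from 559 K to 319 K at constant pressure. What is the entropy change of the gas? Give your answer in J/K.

ΔS = -33.1 J/K

At constant pressure, ΔS = nC_p ln(T₂/T₁) with C_p = 7R/2 = 29.1 J mol⁻¹ K⁻¹.
ΔS = 2.03 × 29.1 × ln(319/559) = -33.1 J/K.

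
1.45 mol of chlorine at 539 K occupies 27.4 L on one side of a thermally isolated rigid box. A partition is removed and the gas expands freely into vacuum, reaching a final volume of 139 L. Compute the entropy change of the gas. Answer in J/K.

For an ideal gas in free expansion Q = 0 and W = 0, so T is unchanged.
Entropy is a state function; using a reversible isothermal path, ΔS_gas = nR ln(V₂/V₁) = 1.45 × 8.314 × ln(139/27.4) = 19.6 J/K.

ΔS_gas = 19.6 J/K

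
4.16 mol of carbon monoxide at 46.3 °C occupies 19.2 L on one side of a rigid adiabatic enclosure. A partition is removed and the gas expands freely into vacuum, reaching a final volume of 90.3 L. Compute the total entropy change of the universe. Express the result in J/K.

For an ideal gas in free expansion Q = 0 and W = 0, so T is unchanged.
Entropy is a state function; using a reversible isothermal path, ΔS_gas = nR ln(V₂/V₁) = 4.16 × 8.314 × ln(90.3/19.2) = 53.5 J/K.
The insulated surroundings exchange no heat, so ΔS_surr = 0 and ΔS_universe = ΔS_gas.

ΔS_universe = 53.5 J/K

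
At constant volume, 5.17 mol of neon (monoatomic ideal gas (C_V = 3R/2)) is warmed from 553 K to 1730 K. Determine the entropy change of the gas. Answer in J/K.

ΔS = 73.5 J/K

At constant volume, ΔS = nC_V ln(T₂/T₁) with C_V = 3R/2 = 12.47 J mol⁻¹ K⁻¹.
ΔS = 5.17 × 12.47 × ln(1730/553) = 73.5 J/K.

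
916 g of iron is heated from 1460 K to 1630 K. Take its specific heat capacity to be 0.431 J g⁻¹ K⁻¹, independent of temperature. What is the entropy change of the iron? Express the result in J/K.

ΔS = 43.5 J/K

ΔS = ∫dQ_rev/T = m c ln(T₂/T₁) = 916 × 0.431 × ln(1630/1460) = 43.5 J/K.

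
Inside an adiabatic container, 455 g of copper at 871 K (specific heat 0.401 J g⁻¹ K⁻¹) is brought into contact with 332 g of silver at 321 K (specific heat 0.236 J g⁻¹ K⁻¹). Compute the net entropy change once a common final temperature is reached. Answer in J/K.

ΔS_total = 23.3 J/K

Energy balance: T_f = (m₁c₁T₁ + m₂c₂T₂)/(m₁c₁ + m₂c₂) = 705.77 K.
ΔS₁ = m₁c₁ ln(T_f/T₁) = 182.455 × ln(705.77/871) = -38.38 J/K.
ΔS₂ = m₂c₂ ln(T_f/T₂) = 78.352 × ln(705.77/321) = 61.73 J/K.
ΔS_total = -38.38 + 61.73 = 23.3 J/K.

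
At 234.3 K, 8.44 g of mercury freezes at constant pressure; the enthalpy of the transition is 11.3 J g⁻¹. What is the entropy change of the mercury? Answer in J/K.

ΔS = -0.407 J/K

Heat released by the substance: Q = −mL = −8.44 × 11.3 = −95.372 J.
At constant T, ΔS = Q_rev/T = −95.372 / 234.3 = -0.407 J/K.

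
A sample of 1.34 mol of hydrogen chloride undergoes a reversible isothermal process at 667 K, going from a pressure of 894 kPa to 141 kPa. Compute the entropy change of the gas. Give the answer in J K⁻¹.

ΔS_gas = 20.6 J/K

For an isothermal ideal gas ΔS_gas = nR ln(P₁/P₂) = 1.34 × 8.314 × ln(894/141) = 20.6 J/K.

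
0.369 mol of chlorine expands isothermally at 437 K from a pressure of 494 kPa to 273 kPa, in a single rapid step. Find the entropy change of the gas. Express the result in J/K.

Entropy is a state function, so ΔS_gas depends only on the end states.
For an isothermal ideal gas ΔS_gas = nR ln(P₁/P₂) = 0.369 × 8.314 × ln(494/273) = 1.82 J/K.

ΔS_gas = 1.82 J/K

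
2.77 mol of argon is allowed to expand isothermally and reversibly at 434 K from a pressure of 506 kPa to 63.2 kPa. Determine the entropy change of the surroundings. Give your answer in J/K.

ΔS_surr = -47.9 J/K

For an isothermal ideal gas ΔS_gas = nR ln(P₁/P₂) = 2.77 × 8.314 × ln(506/63.2) = 47.9 J/K.
The process is reversible, so ΔS_surr = −ΔS_gas = -47.9 J/K and ΔS_universe = 0.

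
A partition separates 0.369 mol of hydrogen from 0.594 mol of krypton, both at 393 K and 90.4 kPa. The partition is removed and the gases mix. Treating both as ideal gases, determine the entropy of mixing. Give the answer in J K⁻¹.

Mole fractions: x_A = 0.369/0.963 = 0.383, x_B = 0.617.
ΔS_mix = −R(n_A ln x_A + n_B ln x_B) = −8.314 × (0.369 ln 0.383 + 0.594 ln 0.617) = 5.33 J/K.

ΔS_mix = 5.33 J/K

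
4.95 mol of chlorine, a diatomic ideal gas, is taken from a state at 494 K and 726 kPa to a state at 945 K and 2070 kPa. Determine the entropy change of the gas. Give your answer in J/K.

ΔS = 50.3 J/K

ΔS = nC_p ln(T₂/T₁) − nR ln(P₂/P₁), with C_p = 7R/2 = 29.1 J mol⁻¹ K⁻¹ for a diatomic ideal gas.
ΔS = 4.95 × [29.1 × ln(945/494) − 8.314 × ln(2070/726)] = 50.3 J/K.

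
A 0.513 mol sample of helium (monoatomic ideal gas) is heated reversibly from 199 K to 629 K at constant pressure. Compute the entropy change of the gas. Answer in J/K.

At constant pressure, ΔS = nC_p ln(T₂/T₁) with C_p = 5R/2 = 20.79 J mol⁻¹ K⁻¹.
ΔS = 0.513 × 20.79 × ln(629/199) = 12.3 J/K.

ΔS = 12.3 J/K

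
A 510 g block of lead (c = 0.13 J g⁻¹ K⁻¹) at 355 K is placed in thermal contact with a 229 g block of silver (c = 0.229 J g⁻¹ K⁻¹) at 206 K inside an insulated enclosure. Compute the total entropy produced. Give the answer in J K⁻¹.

Energy balance: T_f = (m₁c₁T₁ + m₂c₂T₂)/(m₁c₁ + m₂c₂) = 289.2 K.
ΔS₁ = m₁c₁ ln(T_f/T₁) = 66.3 × ln(289.2/355) = -13.59 J/K.
ΔS₂ = m₂c₂ ln(T_f/T₂) = 52.441 × ln(289.2/206) = 17.79 J/K.
ΔS_total = -13.59 + 17.79 = 4.2 J/K.

ΔS_total = 4.2 J/K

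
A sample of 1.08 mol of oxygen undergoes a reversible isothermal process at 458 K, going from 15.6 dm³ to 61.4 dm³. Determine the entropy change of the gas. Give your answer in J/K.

For an isothermal ideal gas ΔS_gas = nR ln(V₂/V₁) = 1.08 × 8.314 × ln(61.4/15.6) = 12.3 J/K.

ΔS_gas = 12.3 J/K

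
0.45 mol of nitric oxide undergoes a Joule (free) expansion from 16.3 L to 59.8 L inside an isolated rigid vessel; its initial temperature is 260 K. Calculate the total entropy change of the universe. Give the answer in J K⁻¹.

ΔS_universe = 4.86 J/K

For an ideal gas in free expansion Q = 0 and W = 0, so T is unchanged.
Entropy is a state function; using a reversible isothermal path, ΔS_gas = nR ln(V₂/V₁) = 0.45 × 8.314 × ln(59.8/16.3) = 4.86 J/K.
The insulated surroundings exchange no heat, so ΔS_surr = 0 and ΔS_universe = ΔS_gas.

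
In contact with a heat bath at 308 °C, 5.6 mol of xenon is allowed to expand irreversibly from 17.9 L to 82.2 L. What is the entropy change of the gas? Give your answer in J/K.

ΔS_gas = 71 J/K

Entropy is a state function, so ΔS_gas depends only on the end states.
For an isothermal ideal gas ΔS_gas = nR ln(V₂/V₁) = 5.6 × 8.314 × ln(82.2/17.9) = 71 J/K.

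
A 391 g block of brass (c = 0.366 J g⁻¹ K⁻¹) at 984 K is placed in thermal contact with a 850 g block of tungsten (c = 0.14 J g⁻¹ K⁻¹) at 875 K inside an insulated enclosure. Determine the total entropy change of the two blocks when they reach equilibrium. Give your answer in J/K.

Energy balance: T_f = (m₁c₁T₁ + m₂c₂T₂)/(m₁c₁ + m₂c₂) = 934.51 K.
ΔS₁ = m₁c₁ ln(T_f/T₁) = 143.106 × ln(934.51/984) = -7.384 J/K.
ΔS₂ = m₂c₂ ln(T_f/T₂) = 119 × ln(934.51/875) = 7.83 J/K.
ΔS_total = -7.384 + 7.83 = 0.446 J/K.

ΔS_total = 0.446 J/K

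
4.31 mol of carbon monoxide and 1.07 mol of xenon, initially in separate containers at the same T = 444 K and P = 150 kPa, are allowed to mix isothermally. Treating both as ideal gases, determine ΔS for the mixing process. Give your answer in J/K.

ΔS_mix = 22.3 J/K

Mole fractions: x_A = 4.31/5.38 = 0.801, x_B = 0.199.
ΔS_mix = −R(n_A ln x_A + n_B ln x_B) = −8.314 × (4.31 ln 0.801 + 1.07 ln 0.199) = 22.3 J/K.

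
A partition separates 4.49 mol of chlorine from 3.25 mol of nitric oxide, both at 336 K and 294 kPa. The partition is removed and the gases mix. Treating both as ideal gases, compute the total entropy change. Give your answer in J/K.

Mole fractions: x_A = 4.49/7.74 = 0.58, x_B = 0.42.
ΔS_mix = −R(n_A ln x_A + n_B ln x_B) = −8.314 × (4.49 ln 0.58 + 3.25 ln 0.42) = 43.8 J/K.

ΔS_mix = 43.8 J/K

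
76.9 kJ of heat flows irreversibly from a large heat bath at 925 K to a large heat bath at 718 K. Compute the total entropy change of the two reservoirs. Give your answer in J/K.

ΔS_hot = −Q/T_H = −76900/925 = -83.14 J/K and ΔS_cold = +Q/T_C = 76900/718 = 107.1 J/K.
ΔS_total = -83.14 + 107.1 = 24 J/K, positive as the second law requires.

ΔS_total = 24 J/K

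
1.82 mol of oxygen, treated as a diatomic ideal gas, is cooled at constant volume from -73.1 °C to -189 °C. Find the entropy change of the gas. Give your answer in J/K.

In kelvin: T₁ = 200.05 K, T₂ = 84.15 K. At constant volume, ΔS = nC_V ln(T₂/T₁) with C_V = 5R/2 = 20.79 J mol⁻¹ K⁻¹.
ΔS = 1.82 × 20.79 × ln(84.15/200.05) = -32.8 J/K.

ΔS = -32.8 J/K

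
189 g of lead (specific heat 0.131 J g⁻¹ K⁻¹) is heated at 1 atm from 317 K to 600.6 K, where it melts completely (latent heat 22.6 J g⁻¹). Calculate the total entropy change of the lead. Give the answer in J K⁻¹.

ΔS = 22.9 J/K

Warming step: ΔS₁ = m c ln(T_tr/T_i) = 189 × 0.131 × ln(600.6/317) = 15.82 J/K.
Phase change: ΔS₂ = +mL/T_tr = 189 × 22.6 / 600.6 = 7.112 J/K.
ΔS_total = (15.82) + (7.112) = 22.9 J/K.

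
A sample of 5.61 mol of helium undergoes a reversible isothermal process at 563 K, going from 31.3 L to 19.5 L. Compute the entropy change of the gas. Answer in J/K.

For an isothermal ideal gas ΔS_gas = nR ln(V₂/V₁) = 5.61 × 8.314 × ln(19.5/31.3) = -22.1 J/K.

ΔS_gas = -22.1 J/K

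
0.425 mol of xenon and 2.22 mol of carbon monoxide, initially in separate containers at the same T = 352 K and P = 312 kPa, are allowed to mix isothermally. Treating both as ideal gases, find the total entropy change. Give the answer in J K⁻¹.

ΔS_mix = 9.69 J/K

Mole fractions: x_A = 0.425/2.65 = 0.161, x_B = 0.839.
ΔS_mix = −R(n_A ln x_A + n_B ln x_B) = −8.314 × (0.425 ln 0.161 + 2.22 ln 0.839) = 9.69 J/K.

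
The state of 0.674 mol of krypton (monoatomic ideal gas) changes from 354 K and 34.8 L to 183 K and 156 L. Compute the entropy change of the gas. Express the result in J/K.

Entropy is a state function: ΔS = nC_V ln(T₂/T₁) + nR ln(V₂/V₁), with C_V = 3R/2 = 12.47 J mol⁻¹ K⁻¹ for a monoatomic ideal gas.
ΔS = 0.674 × [12.47 × ln(183/354) + 8.314 × ln(156/34.8)] = 2.86 J/K.

ΔS = 2.86 J/K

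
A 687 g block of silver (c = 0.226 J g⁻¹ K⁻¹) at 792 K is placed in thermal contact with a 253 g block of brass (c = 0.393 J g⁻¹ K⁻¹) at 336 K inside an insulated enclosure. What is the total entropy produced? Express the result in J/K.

ΔS_total = 20.4 J/K

Energy balance: T_f = (m₁c₁T₁ + m₂c₂T₂)/(m₁c₁ + m₂c₂) = 613.98 K.
ΔS₁ = m₁c₁ ln(T_f/T₁) = 155.262 × ln(613.98/792) = -39.53 J/K.
ΔS₂ = m₂c₂ ln(T_f/T₂) = 99.429 × ln(613.98/336) = 59.94 J/K.
ΔS_total = -39.53 + 59.94 = 20.4 J/K.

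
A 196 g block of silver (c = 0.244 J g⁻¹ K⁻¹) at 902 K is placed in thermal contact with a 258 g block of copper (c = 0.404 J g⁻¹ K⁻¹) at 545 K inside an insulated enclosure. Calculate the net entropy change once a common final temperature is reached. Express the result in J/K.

Energy balance: T_f = (m₁c₁T₁ + m₂c₂T₂)/(m₁c₁ + m₂c₂) = 657.28 K.
ΔS₁ = m₁c₁ ln(T_f/T₁) = 47.824 × ln(657.28/902) = -15.14 J/K.
ΔS₂ = m₂c₂ ln(T_f/T₂) = 104.232 × ln(657.28/545) = 19.53 J/K.
ΔS_total = -15.14 + 19.53 = 4.39 J/K.

ΔS_total = 4.39 J/K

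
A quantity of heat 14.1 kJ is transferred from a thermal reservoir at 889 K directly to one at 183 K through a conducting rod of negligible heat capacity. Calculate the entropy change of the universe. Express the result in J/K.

ΔS_total = 61.2 J/K

ΔS_hot = −Q/T_H = −14100/889 = -15.86 J/K and ΔS_cold = +Q/T_C = 14100/183 = 77.05 J/K.
ΔS_total = -15.86 + 77.05 = 61.2 J/K, positive as the second law requires.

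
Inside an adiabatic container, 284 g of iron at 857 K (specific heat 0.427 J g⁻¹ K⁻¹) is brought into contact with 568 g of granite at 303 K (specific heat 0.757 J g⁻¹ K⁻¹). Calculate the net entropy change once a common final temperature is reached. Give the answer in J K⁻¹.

ΔS_total = 60.3 J/K

Energy balance: T_f = (m₁c₁T₁ + m₂c₂T₂)/(m₁c₁ + m₂c₂) = 424.87 K.
ΔS₁ = m₁c₁ ln(T_f/T₁) = 121.268 × ln(424.87/857) = -85.09 J/K.
ΔS₂ = m₂c₂ ln(T_f/T₂) = 429.976 × ln(424.87/303) = 145.4 J/K.
ΔS_total = -85.09 + 145.4 = 60.3 J/K.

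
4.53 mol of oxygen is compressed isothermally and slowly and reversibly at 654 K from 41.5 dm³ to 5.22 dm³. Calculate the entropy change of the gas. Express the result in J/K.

ΔS_gas = -78.1 J/K

For an isothermal ideal gas ΔS_gas = nR ln(V₂/V₁) = 4.53 × 8.314 × ln(5.22/41.5) = -78.1 J/K.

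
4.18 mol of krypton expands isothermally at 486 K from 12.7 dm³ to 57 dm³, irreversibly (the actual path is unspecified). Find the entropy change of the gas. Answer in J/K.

ΔS_gas = 52.2 J/K

Entropy is a state function, so ΔS_gas depends only on the end states.
For an isothermal ideal gas ΔS_gas = nR ln(V₂/V₁) = 4.18 × 8.314 × ln(57/12.7) = 52.2 J/K.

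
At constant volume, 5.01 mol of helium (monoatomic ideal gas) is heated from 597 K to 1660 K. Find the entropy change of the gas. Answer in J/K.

At constant volume, ΔS = nC_V ln(T₂/T₁) with C_V = 3R/2 = 12.47 J mol⁻¹ K⁻¹.
ΔS = 5.01 × 12.47 × ln(1660/597) = 63.9 J/K.

ΔS = 63.9 J/K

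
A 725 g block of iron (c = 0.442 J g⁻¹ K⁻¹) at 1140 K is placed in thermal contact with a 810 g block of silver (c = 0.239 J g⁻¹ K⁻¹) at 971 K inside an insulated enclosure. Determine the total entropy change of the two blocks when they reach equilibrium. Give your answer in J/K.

ΔS_total = 1.53 J/K

Energy balance: T_f = (m₁c₁T₁ + m₂c₂T₂)/(m₁c₁ + m₂c₂) = 1076.4 K.
ΔS₁ = m₁c₁ ln(T_f/T₁) = 320.45 × ln(1076.4/1140) = -18.41 J/K.
ΔS₂ = m₂c₂ ln(T_f/T₂) = 193.59 × ln(1076.4/971) = 19.94 J/K.
ΔS_total = -18.41 + 19.94 = 1.53 J/K.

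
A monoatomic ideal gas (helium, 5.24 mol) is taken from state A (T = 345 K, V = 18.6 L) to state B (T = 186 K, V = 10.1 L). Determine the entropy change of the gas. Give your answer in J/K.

Entropy is a state function: ΔS = nC_V ln(T₂/T₁) + nR ln(V₂/V₁), with C_V = 3R/2 = 12.47 J mol⁻¹ K⁻¹ for a monoatomic ideal gas.
ΔS = 5.24 × [12.47 × ln(186/345) + 8.314 × ln(10.1/18.6)] = -67 J/K.

ΔS = -67 J/K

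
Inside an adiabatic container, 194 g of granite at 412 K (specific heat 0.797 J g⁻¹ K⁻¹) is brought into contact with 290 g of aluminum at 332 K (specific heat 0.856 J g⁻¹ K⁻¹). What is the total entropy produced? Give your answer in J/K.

Energy balance: T_f = (m₁c₁T₁ + m₂c₂T₂)/(m₁c₁ + m₂c₂) = 362.7 K.
ΔS₁ = m₁c₁ ln(T_f/T₁) = 154.618 × ln(362.7/412) = -19.704 J/K.
ΔS₂ = m₂c₂ ln(T_f/T₂) = 248.24 × ln(362.7/332) = 21.958 J/K.
ΔS_total = -19.704 + 21.958 = 2.25 J/K.

ΔS_total = 2.25 J/K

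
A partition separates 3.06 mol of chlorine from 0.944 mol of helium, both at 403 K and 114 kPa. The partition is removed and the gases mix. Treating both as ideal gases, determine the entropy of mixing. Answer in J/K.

Mole fractions: x_A = 3.06/4 = 0.764, x_B = 0.236.
ΔS_mix = −R(n_A ln x_A + n_B ln x_B) = −8.314 × (3.06 ln 0.764 + 0.944 ln 0.236) = 18.2 J/K.

ΔS_mix = 18.2 J/K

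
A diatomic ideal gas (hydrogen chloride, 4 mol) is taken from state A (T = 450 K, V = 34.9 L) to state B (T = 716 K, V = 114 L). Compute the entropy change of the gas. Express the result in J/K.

ΔS = 78 J/K

Entropy is a state function: ΔS = nC_V ln(T₂/T₁) + nR ln(V₂/V₁), with C_V = 5R/2 = 20.79 J mol⁻¹ K⁻¹ for a diatomic ideal gas.
ΔS = 4 × [20.79 × ln(716/450) + 8.314 × ln(114/34.9)] = 78 J/K.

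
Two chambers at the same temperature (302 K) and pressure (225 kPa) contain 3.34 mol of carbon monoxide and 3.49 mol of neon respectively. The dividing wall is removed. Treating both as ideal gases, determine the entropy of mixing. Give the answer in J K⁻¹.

ΔS_mix = 39.3 J/K

Mole fractions: x_A = 3.34/6.83 = 0.489, x_B = 0.511.
ΔS_mix = −R(n_A ln x_A + n_B ln x_B) = −8.314 × (3.34 ln 0.489 + 3.49 ln 0.511) = 39.3 J/K.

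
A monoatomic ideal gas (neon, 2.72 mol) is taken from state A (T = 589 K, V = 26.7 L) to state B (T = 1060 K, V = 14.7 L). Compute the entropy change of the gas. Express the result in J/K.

Entropy is a state function: ΔS = nC_V ln(T₂/T₁) + nR ln(V₂/V₁), with C_V = 3R/2 = 12.47 J mol⁻¹ K⁻¹ for a monoatomic ideal gas.
ΔS = 2.72 × [12.47 × ln(1060/589) + 8.314 × ln(14.7/26.7)] = 6.44 J/K.

ΔS = 6.44 J/K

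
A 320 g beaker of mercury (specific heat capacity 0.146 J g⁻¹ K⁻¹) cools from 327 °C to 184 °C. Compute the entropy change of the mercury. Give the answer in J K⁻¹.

In kelvin: T₁ = 600.15 K, T₂ = 457.15 K. ΔS = ∫dQ_rev/T = m c ln(T₂/T₁) = 320 × 0.146 × ln(457.15/600.15) = -12.7 J/K.

ΔS = -12.7 J/K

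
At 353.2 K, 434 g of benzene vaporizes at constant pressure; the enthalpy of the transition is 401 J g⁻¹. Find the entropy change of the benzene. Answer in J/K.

Heat absorbed by the substance: Q = mL = 434 × 401 = 174034 J.
At constant T, ΔS = Q_rev/T = 174034 / 353.2 = 493 J/K.

ΔS = 493 J/K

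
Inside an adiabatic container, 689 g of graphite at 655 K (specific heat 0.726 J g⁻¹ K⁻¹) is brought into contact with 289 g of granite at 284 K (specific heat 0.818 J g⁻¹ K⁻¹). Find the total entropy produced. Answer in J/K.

ΔS_total = 49.8 J/K

Energy balance: T_f = (m₁c₁T₁ + m₂c₂T₂)/(m₁c₁ + m₂c₂) = 535.94 K.
ΔS₁ = m₁c₁ ln(T_f/T₁) = 500.214 × ln(535.94/655) = -100.35 J/K.
ΔS₂ = m₂c₂ ln(T_f/T₂) = 236.402 × ln(535.94/284) = 150.12 J/K.
ΔS_total = -100.35 + 150.12 = 49.8 J/K.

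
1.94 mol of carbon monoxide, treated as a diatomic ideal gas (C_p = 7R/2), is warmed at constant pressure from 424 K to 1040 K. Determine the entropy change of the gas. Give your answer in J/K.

At constant pressure, ΔS = nC_p ln(T₂/T₁) with C_p = 7R/2 = 29.1 J mol⁻¹ K⁻¹.
ΔS = 1.94 × 29.1 × ln(1040/424) = 50.7 J/K.

ΔS = 50.7 J/K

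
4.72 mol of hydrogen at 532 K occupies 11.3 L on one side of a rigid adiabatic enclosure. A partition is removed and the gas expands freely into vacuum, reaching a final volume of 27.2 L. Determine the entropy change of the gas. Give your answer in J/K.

ΔS_gas = 34.5 J/K

No heat is exchanged and no work is done, so the ideal-gas temperature stays constant.
Entropy is a state function; using a reversible isothermal path, ΔS_gas = nR ln(V₂/V₁) = 4.72 × 8.314 × ln(27.2/11.3) = 34.5 J/K.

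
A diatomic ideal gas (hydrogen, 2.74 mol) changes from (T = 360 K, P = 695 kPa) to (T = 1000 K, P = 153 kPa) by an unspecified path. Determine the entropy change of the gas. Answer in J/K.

ΔS = nC_p ln(T₂/T₁) − nR ln(P₂/P₁), with C_p = 7R/2 = 29.1 J mol⁻¹ K⁻¹ for a diatomic ideal gas.
ΔS = 2.74 × [29.1 × ln(1000/360) − 8.314 × ln(153/695)] = 116 J/K.

ΔS = 116 J/K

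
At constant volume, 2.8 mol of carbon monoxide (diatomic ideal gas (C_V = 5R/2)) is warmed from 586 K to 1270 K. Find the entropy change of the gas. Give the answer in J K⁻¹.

ΔS = 45 J/K

At constant volume, ΔS = nC_V ln(T₂/T₁) with C_V = 5R/2 = 20.79 J mol⁻¹ K⁻¹.
ΔS = 2.8 × 20.79 × ln(1270/586) = 45 J/K.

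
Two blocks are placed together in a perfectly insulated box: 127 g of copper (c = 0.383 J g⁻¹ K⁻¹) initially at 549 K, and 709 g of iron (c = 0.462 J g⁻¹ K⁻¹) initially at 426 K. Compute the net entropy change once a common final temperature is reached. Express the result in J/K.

ΔS_total = 1.45 J/K

Energy balance: T_f = (m₁c₁T₁ + m₂c₂T₂)/(m₁c₁ + m₂c₂) = 441.9 K.
ΔS₁ = m₁c₁ ln(T_f/T₁) = 48.641 × ln(441.9/549) = -10.56 J/K.
ΔS₂ = m₂c₂ ln(T_f/T₂) = 327.558 × ln(441.9/426) = 12.01 J/K.
ΔS_total = -10.56 + 12.01 = 1.45 J/K.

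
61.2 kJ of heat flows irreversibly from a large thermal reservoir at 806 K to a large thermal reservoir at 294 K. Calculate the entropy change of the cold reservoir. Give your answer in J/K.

ΔS_cold = 208 J/K

The cold reservoir gains heat Q, so ΔS_cold = +Q/T_C = 61200/294 = 208 J/K.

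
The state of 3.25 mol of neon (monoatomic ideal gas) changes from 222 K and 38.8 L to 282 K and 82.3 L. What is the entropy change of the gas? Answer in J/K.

Entropy is a state function: ΔS = nC_V ln(T₂/T₁) + nR ln(V₂/V₁), with C_V = 3R/2 = 12.47 J mol⁻¹ K⁻¹ for a monoatomic ideal gas.
ΔS = 3.25 × [12.47 × ln(282/222) + 8.314 × ln(82.3/38.8)] = 30 J/K.

ΔS = 30 J/K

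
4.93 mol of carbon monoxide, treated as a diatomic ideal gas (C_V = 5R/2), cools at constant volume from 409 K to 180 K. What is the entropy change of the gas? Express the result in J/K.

ΔS = -84.1 J/K

At constant volume, ΔS = nC_V ln(T₂/T₁) with C_V = 5R/2 = 20.79 J mol⁻¹ K⁻¹.
ΔS = 4.93 × 20.79 × ln(180/409) = -84.1 J/K.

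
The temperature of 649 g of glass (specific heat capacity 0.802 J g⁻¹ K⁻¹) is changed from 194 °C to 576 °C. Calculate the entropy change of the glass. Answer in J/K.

ΔS = 311 J/K

In kelvin: T₁ = 467.15 K, T₂ = 849.15 K. ΔS = ∫dQ_rev/T = m c ln(T₂/T₁) = 649 × 0.802 × ln(849.15/467.15) = 311 J/K.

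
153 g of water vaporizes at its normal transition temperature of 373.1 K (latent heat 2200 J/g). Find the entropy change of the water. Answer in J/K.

ΔS = 902 J/K

Heat absorbed by the substance: Q = mL = 153 × 2200 = 336600 J.
At constant T, ΔS = Q_rev/T = 336600 / 373.1 = 902 J/K.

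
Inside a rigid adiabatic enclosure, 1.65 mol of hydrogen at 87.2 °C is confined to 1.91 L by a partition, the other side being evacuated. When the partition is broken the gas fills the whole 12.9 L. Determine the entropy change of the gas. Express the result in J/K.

No heat is exchanged and no work is done, so the ideal-gas temperature stays constant.
Entropy is a state function; using a reversible isothermal path, ΔS_gas = nR ln(V₂/V₁) = 1.65 × 8.314 × ln(12.9/1.91) = 26.2 J/K.

ΔS_gas = 26.2 J/K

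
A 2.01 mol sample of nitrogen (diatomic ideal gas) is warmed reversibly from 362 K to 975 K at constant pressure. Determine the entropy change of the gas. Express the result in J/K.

At constant pressure, ΔS = nC_p ln(T₂/T₁) with C_p = 7R/2 = 29.1 J mol⁻¹ K⁻¹.
ΔS = 2.01 × 29.1 × ln(975/362) = 58 J/K.

ΔS = 58 J/K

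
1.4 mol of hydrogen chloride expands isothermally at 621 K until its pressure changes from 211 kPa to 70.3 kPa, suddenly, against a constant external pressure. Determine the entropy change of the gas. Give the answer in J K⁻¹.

ΔS_gas = 12.8 J/K

Entropy is a state function, so ΔS_gas depends only on the end states.
For an isothermal ideal gas ΔS_gas = nR ln(P₁/P₂) = 1.4 × 8.314 × ln(211/70.3) = 12.8 J/K.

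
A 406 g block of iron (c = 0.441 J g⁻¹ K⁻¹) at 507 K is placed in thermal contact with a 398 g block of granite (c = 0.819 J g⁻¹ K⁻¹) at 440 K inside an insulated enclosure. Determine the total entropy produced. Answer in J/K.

ΔS_total = 1.18 J/K

Energy balance: T_f = (m₁c₁T₁ + m₂c₂T₂)/(m₁c₁ + m₂c₂) = 463.75 K.
ΔS₁ = m₁c₁ ln(T_f/T₁) = 179.046 × ln(463.75/507) = -15.96 J/K.
ΔS₂ = m₂c₂ ln(T_f/T₂) = 325.962 × ln(463.75/440) = 17.14 J/K.
ΔS_total = -15.96 + 17.14 = 1.18 J/K.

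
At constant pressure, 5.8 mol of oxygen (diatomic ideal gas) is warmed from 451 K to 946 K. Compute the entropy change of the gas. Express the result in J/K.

At constant pressure, ΔS = nC_p ln(T₂/T₁) with C_p = 7R/2 = 29.1 J mol⁻¹ K⁻¹.
ΔS = 5.8 × 29.1 × ln(946/451) = 125 J/K.

ΔS = 125 J/K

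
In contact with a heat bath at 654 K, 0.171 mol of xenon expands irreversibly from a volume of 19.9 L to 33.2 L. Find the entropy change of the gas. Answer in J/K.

ΔS_gas = 0.728 J/K

Entropy is a state function, so ΔS_gas depends only on the end states.
For an isothermal ideal gas ΔS_gas = nR ln(V₂/V₁) = 0.171 × 8.314 × ln(33.2/19.9) = 0.728 J/K.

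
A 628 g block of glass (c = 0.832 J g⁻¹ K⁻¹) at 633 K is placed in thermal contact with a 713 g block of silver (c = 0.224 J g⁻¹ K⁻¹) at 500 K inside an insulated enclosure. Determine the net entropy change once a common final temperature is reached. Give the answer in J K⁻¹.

ΔS_total = 3.26 J/K

Energy balance: T_f = (m₁c₁T₁ + m₂c₂T₂)/(m₁c₁ + m₂c₂) = 601.86 K.
ΔS₁ = m₁c₁ ln(T_f/T₁) = 522.496 × ln(601.86/633) = -26.35 J/K.
ΔS₂ = m₂c₂ ln(T_f/T₂) = 159.712 × ln(601.86/500) = 29.61 J/K.
ΔS_total = -26.35 + 29.61 = 3.26 J/K.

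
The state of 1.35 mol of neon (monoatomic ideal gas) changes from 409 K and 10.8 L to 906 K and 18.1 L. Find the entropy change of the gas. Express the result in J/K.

ΔS = 19.2 J/K

Entropy is a state function: ΔS = nC_V ln(T₂/T₁) + nR ln(V₂/V₁), with C_V = 3R/2 = 12.47 J mol⁻¹ K⁻¹ for a monoatomic ideal gas.
ΔS = 1.35 × [12.47 × ln(906/409) + 8.314 × ln(18.1/10.8)] = 19.2 J/K.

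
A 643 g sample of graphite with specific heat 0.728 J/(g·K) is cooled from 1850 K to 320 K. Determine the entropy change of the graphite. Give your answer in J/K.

ΔS = -821 J/K

ΔS = ∫dQ_rev/T = m c ln(T₂/T₁) = 643 × 0.728 × ln(320/1850) = -821 J/K.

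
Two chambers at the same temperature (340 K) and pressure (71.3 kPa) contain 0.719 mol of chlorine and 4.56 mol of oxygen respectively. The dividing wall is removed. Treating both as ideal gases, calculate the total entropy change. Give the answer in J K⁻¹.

Mole fractions: x_A = 0.719/5.28 = 0.136, x_B = 0.864.
ΔS_mix = −R(n_A ln x_A + n_B ln x_B) = −8.314 × (0.719 ln 0.136 + 4.56 ln 0.864) = 17.5 J/K.

ΔS_mix = 17.5 J/K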